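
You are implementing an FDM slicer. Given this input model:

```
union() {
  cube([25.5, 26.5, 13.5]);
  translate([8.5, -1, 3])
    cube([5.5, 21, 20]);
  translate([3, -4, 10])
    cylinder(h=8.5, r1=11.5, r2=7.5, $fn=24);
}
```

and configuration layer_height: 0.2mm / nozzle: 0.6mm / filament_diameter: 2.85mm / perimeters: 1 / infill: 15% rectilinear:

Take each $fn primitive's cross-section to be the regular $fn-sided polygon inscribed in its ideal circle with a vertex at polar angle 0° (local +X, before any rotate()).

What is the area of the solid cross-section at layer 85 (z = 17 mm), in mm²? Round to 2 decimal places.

320.95 mm²

At z = 17 mm: the cube is absent (z outside [0, 13.5]); the cube at (8.5, -1) is present — its section is the full 5.5×21 rectangle (area 115.50 mm²); the cone at (3, -4) contributes a regular 24-gon of circumradius 8.206 (interpolated between r1=11.5 and r2=7.5 at t=0.824) (area = (24/2)·8.206²·sin(360°/24) = 209.14 mm²); Merging all regions: the regions partially overlap — summed areas 324.64 mm² minus the doubly-counted overlap 3.68 mm² gives 320.95 mm² — area = 320.95 mm². Overall, the cross-section is a single solid region. Net area = 320.95 mm².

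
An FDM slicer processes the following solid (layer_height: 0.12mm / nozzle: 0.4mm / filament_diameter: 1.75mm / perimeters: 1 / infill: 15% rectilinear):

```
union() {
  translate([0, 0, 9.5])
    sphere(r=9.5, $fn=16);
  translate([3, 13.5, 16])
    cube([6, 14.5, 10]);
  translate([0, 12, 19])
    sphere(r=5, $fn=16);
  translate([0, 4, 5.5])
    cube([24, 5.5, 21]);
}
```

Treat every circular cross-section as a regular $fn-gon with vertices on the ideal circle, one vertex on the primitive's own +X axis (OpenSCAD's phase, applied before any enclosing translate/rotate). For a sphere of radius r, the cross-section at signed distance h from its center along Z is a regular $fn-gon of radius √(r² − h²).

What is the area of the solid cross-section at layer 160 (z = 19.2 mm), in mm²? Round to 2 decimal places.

285.58 mm²

At z = 19.2 mm: the sphere is absent (|z−center|=9.700 > r=9.5); the cube at (3, 13.5) (footprint 6×14.5) is included at this height (area 87.00 mm²); the sphere at (0, 12): section is a regular 16-gon, circumradius = √(r²−h²) = √(5²−0.2²) = 4.996 (area = (16/2)·4.996²·sin(360°/16) = 76.41 mm²); the cube at (0, 4) (footprint 24×5.5) is included at this height (area 132.00 mm²); Merging all regions: the regions partially overlap — summed areas 295.41 mm² minus the doubly-counted overlap 9.83 mm² gives 285.58 mm² — area = 285.58 mm². Overall, the cross-section is a single solid region. Net area = 285.58 mm².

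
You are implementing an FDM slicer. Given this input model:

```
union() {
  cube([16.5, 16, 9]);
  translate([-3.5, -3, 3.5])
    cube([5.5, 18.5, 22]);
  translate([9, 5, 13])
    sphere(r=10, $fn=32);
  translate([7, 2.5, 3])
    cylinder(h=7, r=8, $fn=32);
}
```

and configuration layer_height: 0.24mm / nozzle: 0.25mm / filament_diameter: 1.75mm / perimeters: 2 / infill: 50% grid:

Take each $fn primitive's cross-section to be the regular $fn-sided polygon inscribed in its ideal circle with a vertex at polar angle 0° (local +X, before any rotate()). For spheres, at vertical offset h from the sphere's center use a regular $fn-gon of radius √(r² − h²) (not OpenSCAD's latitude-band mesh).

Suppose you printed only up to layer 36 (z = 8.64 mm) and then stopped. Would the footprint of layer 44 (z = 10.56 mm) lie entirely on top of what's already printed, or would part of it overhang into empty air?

Compare the two slices. At z = 8.64: the cube is present — its section is the full 16.5×16 rectangle (area 264.00 mm²); the 5.5×18.5 cube at (-3.5, -3) contributes its full rectangle (area 101.75 mm²); the r=10 sphere at (9, 5) contributes a regular 32-gon of circumradius √(10²−4.36²) = 8.999 (area = (32/2)·8.999²·sin(360°/32) = 252.81 mm²); the r=8 cylinder at (7, 2.5) contributes a regular 32-gon of circumradius 8 (area = (32/2)·8.000²·sin(360°/32) = 199.77 mm²); Combining (union): the regions partially overlap — summed areas 818.33 mm² minus the doubly-counted overlap 414.86 mm² gives 403.47 mm² — area = 403.47 mm². At z = 10.56: the cube is not intersected at this z (z outside [0, 9]); the cube at (-3.5, -3) (footprint 5.5×18.5) is included at this height (area 101.75 mm²); the r=10 sphere at (9, 5) slices to a regular 32-gon of circumradius 9.698 (√(r²−h²) with h=2.44 from center) (area = (32/2)·9.698²·sin(360°/32) = 293.56 mm²); the cylinder at (7, 2.5) is absent (z outside [3, 10]); Merging all regions: the regions partially overlap — summed areas 395.31 mm² minus the doubly-counted overlap 24.44 mm² gives 370.88 mm² — area = 370.88 mm². Checking containment: at z = 10.56 the cross-section extends beyond the z = 8.64 cross-section by about 12.38 mm².

part overhangs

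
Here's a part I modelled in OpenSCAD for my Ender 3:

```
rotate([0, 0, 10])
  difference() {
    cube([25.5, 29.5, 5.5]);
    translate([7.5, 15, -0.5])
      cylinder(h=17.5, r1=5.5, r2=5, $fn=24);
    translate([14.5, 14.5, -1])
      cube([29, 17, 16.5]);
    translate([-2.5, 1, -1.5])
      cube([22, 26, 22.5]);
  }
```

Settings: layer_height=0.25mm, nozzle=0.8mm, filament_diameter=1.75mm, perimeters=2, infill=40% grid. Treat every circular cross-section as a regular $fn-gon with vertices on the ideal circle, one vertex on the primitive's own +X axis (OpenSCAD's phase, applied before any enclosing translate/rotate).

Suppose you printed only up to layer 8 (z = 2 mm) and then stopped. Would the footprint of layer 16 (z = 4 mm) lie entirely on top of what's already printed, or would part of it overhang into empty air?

Compare the two slices. At z = 2: the 25.5×29.5 cube contributes its full rectangle (area 752.25 mm²); the cone at (7.5, 15): at t=0.143 of its height the radius interpolates to r₁+(r₂−r₁)t = 5.429, giving a regular 24-gon of that circumradius (area = (24/2)·5.429²·sin(360°/24) = 91.53 mm²); the cube at (14.5, 14.5) is present — its section is the full 29×17 rectangle (area 493.00 mm²); the cube at (-2.5, 1) (footprint 22×26) is included at this height (area 572.00 mm²); Subtracting the remaining from the first: starting from the 25.5×29.5 cube (752.25 mm²), the cone at (7.5, 15) lies wholly inside it (removes its full 91.53 mm² and its 34.01 mm outline becomes a hole wall); the 29×17 cube at (14.5, 14.5) partially overlaps it — only the 165.00 mm² overlap (of its 493.00 mm²) is removed, clipping the outline; the 22×26 cube at (-2.5, 1) partially overlaps it — only the 352.97 mm² overlap (of its 572.00 mm²) is removed, clipping the outline — area = 142.75 mm²; (whole slice rotated 10° about Z — lengths, areas and connectivity unchanged). At z = 4: the 25.5×29.5 cube contributes its full rectangle (area 752.25 mm²); the cone at (7.5, 15): at t=0.257 of its height the radius interpolates to r₁+(r₂−r₁)t = 5.371, giving a regular 24-gon of that circumradius (area = (24/2)·5.371²·sin(360°/24) = 89.61 mm²); the cube at (14.5, 14.5) is present — its section is the full 29×17 rectangle (area 493.00 mm²); the 22×26 cube at (-2.5, 1) contributes its full rectangle (area 572.00 mm²); Subtracting the remaining from the first: starting from the 25.5×29.5 cube (752.25 mm²), the cone at (7.5, 15) lies wholly inside it (removes its full 89.61 mm² and its 33.65 mm outline becomes a hole wall); the 29×17 cube at (14.5, 14.5) partially overlaps it — only the 165.00 mm² overlap (of its 493.00 mm²) is removed, clipping the outline; the 22×26 cube at (-2.5, 1) partially overlaps it — only the 354.89 mm² overlap (of its 572.00 mm²) is removed, clipping the outline — area = 142.75 mm²; (rotated 10° about Z; rotation is an isometry so areas/perimeters/island counts are preserved). Checking containment: the cross-section at z = 4 is a subset of the cross-section at z = 2.

entirely on top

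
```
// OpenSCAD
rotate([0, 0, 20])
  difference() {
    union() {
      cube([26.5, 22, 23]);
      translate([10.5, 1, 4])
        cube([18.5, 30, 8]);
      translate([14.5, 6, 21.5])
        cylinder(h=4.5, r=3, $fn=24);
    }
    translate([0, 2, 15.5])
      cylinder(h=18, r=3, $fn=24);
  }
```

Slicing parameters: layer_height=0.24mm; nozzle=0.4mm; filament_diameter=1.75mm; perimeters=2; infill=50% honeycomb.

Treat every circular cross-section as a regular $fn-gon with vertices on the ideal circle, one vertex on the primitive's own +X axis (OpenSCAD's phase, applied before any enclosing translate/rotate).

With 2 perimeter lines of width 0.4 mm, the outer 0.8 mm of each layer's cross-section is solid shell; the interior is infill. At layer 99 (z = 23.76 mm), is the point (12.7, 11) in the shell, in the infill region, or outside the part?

At z = 23.76 mm: the cube is not intersected at this z (z outside [0, 23]); the cube at (10.5, 1) is not intersected at this z (z outside [4, 12]); the r=3 cylinder at (14.5, 6) gives a regular 24-gon of circumradius 3 (constant along its height); Merging all regions: only the r=3 cylinder at (14.5, 6) is present, so the union is just that shape — 1 connected region; the cylinder at (0, 2): section is a regular 24-gon, circumradius r=3; After the difference (first − rest): starting from the result so far, the r=3 cylinder at (0, 2) misses the remaining region (no effect) — 1 connected region; (whole slice rotated 20° about Z — lengths, areas and connectivity unchanged). Overall, the cross-section is a single solid region. Undo the 20° rotation: the query point maps to (15.696, 5.993) in the un-rotated model frame. The nearest boundary edge runs (17.50, 6.00)→(17.40, 5.22); distance from the point to it = 1.79 mm. The point is inside the cross-section and 1.79 mm from the nearest boundary — more than the 0.8 mm shell width (2 × 0.4), so it's in the infill interior.

infill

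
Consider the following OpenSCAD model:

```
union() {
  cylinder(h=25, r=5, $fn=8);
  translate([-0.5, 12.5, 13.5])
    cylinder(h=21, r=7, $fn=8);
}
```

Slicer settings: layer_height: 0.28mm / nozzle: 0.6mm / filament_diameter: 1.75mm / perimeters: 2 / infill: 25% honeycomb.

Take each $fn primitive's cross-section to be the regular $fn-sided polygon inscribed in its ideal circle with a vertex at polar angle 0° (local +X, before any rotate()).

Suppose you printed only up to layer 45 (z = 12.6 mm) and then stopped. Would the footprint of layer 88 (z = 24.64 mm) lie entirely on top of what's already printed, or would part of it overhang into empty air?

part overhangs

Compare the two slices. At z = 12.6: the r=5 cylinder contributes a regular 8-gon of circumradius 5 (area = (8/2)·5.000²·sin(360°/8) = 70.71 mm²); the cylinder at (-0.5, 12.5) is absent (z outside [13.5, 34.5]); Combining (union): only the r=5 cylinder is present, so the union is just that shape — area = 70.71 mm². At z = 24.64: the cylinder: section is a regular 8-gon, circumradius r=5 (area = (8/2)·5.000²·sin(360°/8) = 70.71 mm²); the cylinder at (-0.5, 12.5): section is a regular 8-gon, circumradius r=7 (area = (8/2)·7.000²·sin(360°/8) = 138.59 mm²); Combining (union): the 2 present regions are separate (no shared area or edge), so areas and boundary lengths simply add and each stays a separate island — area = 209.30 mm². Checking containment: at z = 24.64 the cross-section extends beyond the z = 12.6 cross-section by about 138.59 mm².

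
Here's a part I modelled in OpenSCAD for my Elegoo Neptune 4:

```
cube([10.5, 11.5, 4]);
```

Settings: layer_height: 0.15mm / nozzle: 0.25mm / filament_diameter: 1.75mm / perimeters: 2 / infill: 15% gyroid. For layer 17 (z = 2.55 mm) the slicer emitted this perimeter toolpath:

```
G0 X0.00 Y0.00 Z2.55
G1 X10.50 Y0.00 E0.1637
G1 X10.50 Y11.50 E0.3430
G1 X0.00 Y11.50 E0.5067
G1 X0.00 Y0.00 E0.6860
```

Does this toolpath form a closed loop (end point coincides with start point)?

Start point (G0): (0.00, 0.00). End point (last G1): the path returns to the start — closed.

yes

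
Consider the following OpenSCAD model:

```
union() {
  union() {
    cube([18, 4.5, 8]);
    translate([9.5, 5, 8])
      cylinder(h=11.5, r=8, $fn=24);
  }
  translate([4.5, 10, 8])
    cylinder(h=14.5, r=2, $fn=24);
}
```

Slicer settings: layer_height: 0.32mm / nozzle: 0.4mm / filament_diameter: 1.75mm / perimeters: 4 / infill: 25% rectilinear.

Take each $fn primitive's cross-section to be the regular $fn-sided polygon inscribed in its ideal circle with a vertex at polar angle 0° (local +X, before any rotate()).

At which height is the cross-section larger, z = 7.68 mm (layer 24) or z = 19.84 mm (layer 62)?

layer 24 (z = 7.68 mm)

Layer 24 (z = 7.68): the cube (footprint 18×4.5) is included at this height (area 81.00 mm²); the cylinder at (9.5, 5) is absent (z outside [8, 19.5]); Combining (union): only the 18×4.5 cube is present, so the union is just that shape — area = 81.00 mm²; the cylinder at (4.5, 10) does not reach this height (z outside [8, 22.5]); Merging all regions: only the result so far is present, so the union is just that shape — area = 81.00 mm². So its area = 81.00 mm². Layer 62 (z = 19.84): the cube does not reach this height (z outside [0, 8]); the cylinder at (9.5, 5) does not reach this height (z outside [8, 19.5]); Merging all regions: nothing is present at this height; the cylinder at (4.5, 10): section is a regular 24-gon, circumradius r=2 (area = (24/2)·2.000²·sin(360°/24) = 12.42 mm²); Merging all regions: only the r=2 cylinder at (4.5, 10) is present, so the union is just that shape — area = 12.42 mm². So its area = 12.42 mm². Layer 24 is larger (81.00 vs 12.42 mm²).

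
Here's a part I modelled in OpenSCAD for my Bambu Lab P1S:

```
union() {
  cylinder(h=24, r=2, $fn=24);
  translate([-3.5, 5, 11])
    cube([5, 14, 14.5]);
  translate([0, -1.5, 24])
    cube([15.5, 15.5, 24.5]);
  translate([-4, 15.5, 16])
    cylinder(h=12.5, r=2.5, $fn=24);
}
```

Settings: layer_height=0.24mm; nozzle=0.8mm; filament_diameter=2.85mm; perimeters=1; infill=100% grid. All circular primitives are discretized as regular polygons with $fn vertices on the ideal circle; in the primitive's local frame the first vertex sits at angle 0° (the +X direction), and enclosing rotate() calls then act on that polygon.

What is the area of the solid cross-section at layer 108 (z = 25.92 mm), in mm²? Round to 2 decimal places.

At z = 25.92 mm: the cylinder is absent (z outside [0, 24]); the cube at (-3.5, 5) is not intersected at this z (z outside [11, 25.5]); the 15.5×15.5 cube at (0, -1.5) contributes its full rectangle (area 240.25 mm²); the r=2.5 cylinder at (-4, 15.5) gives a regular 24-gon of circumradius 2.5 (constant along its height) (area = (24/2)·2.500²·sin(360°/24) = 19.41 mm²); Combining (union): the 2 present regions are separate (no shared area or edge), so areas and boundary lengths simply add and each stays a separate island — area = 259.66 mm². Overall, the cross-section has 2 separate islands. Net area = 259.66 mm².

259.66 mm²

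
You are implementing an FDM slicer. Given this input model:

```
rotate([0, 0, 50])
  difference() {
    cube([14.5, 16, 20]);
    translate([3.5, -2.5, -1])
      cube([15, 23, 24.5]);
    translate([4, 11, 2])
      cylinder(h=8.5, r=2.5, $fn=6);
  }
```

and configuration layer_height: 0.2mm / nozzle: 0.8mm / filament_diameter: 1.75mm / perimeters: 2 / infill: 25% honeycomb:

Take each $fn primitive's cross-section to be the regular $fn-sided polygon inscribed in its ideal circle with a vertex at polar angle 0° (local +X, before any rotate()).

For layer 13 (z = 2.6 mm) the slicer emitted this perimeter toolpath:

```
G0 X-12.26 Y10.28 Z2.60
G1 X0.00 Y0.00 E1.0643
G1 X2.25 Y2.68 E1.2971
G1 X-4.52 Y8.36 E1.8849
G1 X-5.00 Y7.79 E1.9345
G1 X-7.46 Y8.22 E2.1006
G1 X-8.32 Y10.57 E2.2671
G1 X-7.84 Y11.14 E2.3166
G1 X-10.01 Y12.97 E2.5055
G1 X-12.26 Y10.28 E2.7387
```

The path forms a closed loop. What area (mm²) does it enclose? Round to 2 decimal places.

Apply the shoelace formula to the sequence of (X, Y) vertices; enclosed area = 50.09 mm².

50.09 mm²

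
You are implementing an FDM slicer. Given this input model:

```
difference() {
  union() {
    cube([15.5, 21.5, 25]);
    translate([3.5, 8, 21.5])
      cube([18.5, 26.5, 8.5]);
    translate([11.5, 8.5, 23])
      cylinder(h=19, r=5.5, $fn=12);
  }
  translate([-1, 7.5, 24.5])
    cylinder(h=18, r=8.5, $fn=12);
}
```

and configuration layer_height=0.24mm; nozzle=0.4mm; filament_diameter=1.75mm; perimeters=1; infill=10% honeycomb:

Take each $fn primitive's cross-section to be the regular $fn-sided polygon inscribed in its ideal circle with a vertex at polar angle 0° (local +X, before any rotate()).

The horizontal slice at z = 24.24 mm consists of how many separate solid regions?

1

At z = 24.24 mm: the cube is present — its section is the full 15.5×21.5 rectangle; the 18.5×26.5 cube at (3.5, 8) contributes its full rectangle; the cylinder at (11.5, 8.5): section is a regular 12-gon, circumradius r=5.5; Merging all regions: the regions partially overlap (shared area 250.06 mm²), so overlapping operands fuse into one piece — 1 connected region; the cylinder at (-1, 7.5) does not reach this height (z outside [24.5, 42.5]); Taking the first minus the rest: none of the subtracted shapes is present at this height, so the result so far is unchanged — 1 connected region. The result has 1 disconnected region.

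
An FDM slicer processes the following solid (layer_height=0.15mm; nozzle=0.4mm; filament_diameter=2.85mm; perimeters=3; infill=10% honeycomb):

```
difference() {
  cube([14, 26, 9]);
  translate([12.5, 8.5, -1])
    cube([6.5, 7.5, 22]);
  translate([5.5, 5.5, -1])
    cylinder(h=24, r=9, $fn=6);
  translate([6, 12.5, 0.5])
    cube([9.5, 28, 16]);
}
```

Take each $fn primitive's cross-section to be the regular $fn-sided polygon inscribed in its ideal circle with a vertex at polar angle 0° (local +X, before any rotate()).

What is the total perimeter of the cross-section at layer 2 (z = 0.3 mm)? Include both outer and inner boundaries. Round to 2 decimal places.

At z = 0.3 mm: the cube (footprint 14×26) is included at this height (perimeter 80.00 mm); the cube at (12.5, 8.5) (footprint 6.5×7.5) is included at this height (perimeter 28.00 mm); the r=9 cylinder at (5.5, 5.5) gives a regular 6-gon of circumradius 9 (constant along its height) (perimeter = 2·6·9.000·sin(180°/6) = 54.00 mm); the cube at (6, 12.5) is absent (z outside [0.5, 16.5]); Taking the first minus the rest: starting from the 14×26 cube, the 6.5×7.5 cube at (12.5, 8.5) partially overlaps it — only the 11.25 mm² overlap (of its 48.75 mm²) is removed, clipping the outline; the r=9 cylinder at (5.5, 5.5) partially overlaps it — only the 165.14 mm² overlap (of its 210.44 mm²) is removed, clipping the outline — boundary = 81.46 mm. Overall, the cross-section has 3 separate islands. Total boundary length (outer) = 81.46 mm.

81.46 mm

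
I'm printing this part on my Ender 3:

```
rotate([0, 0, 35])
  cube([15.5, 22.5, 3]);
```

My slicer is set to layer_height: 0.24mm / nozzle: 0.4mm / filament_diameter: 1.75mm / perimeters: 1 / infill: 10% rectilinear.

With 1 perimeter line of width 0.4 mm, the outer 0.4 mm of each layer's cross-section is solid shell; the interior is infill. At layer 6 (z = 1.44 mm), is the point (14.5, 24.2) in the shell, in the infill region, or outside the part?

At z = 1.44 mm: the cube (footprint 15.5×22.5) is included at this height; (rotated 35° about Z; rotation is an isometry so areas/perimeters/island counts are preserved). Overall, the cross-section is a single solid region. Undo the 35° rotation: the query point maps to (25.758, 11.507) in the un-rotated model frame. The nearest boundary edge runs (15.50, 0.00)→(15.50, 22.50); distance from the point to it = 10.26 mm. The point is not inside any of the regions above, so it lies outside the cross-section (10.26 mm from the nearest boundary).

outside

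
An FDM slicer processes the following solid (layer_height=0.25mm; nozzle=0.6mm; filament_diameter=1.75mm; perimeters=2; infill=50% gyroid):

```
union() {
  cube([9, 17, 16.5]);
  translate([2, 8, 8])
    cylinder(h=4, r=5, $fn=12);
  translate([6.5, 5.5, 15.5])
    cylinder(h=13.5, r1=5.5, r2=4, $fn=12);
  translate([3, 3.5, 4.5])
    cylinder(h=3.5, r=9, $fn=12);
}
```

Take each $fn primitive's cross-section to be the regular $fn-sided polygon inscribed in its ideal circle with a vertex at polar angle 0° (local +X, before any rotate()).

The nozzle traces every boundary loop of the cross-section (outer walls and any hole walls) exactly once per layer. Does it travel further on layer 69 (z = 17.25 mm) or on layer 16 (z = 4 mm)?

layer 16 (z = 4 mm)

Layer 69 (z = 17.25): the cube is absent (z outside [0, 16.5]); the cylinder at (2, 8) is not intersected at this z (z outside [8, 12]); the cone at (6.5, 5.5) (r1=5.5→r2=4) has section circumradius 5.306 here — a regular 12-gon (perimeter = 2·12·5.306·sin(180°/12) = 32.96 mm); the cylinder at (3, 3.5) is absent (z outside [4.5, 8]); Merging all regions: only the cone at (6.5, 5.5) is present, so the union is just that shape — boundary = 32.96 mm. So its perimeter = 32.96 mm. Layer 16 (z = 4): the cube is present — its section is the full 9×17 rectangle (perimeter 52.00 mm); the cylinder at (2, 8) does not reach this height (z outside [8, 12]); the cone at (6.5, 5.5) is not intersected at this z (z outside [15.5, 29]); the cylinder at (3, 3.5) is absent (z outside [4.5, 8]); Merging all regions: only the 9×17 cube is present, so the union is just that shape — boundary = 52.00 mm. So its perimeter = 52.00 mm. Layer 16 is larger (52.00 vs 32.96 mm).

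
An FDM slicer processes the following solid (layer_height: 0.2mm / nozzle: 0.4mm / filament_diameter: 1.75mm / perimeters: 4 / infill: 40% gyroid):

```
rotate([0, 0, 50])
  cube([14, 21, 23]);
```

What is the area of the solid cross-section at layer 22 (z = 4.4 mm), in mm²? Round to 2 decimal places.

At z = 4.4 mm: the 14×21 cube contributes its full rectangle (area 294.00 mm²); (rotated 50° about Z; rotation is an isometry so areas/perimeters/island counts are preserved). Overall, the cross-section is a single solid region. Net area = 294.00 mm².

294.00 mm²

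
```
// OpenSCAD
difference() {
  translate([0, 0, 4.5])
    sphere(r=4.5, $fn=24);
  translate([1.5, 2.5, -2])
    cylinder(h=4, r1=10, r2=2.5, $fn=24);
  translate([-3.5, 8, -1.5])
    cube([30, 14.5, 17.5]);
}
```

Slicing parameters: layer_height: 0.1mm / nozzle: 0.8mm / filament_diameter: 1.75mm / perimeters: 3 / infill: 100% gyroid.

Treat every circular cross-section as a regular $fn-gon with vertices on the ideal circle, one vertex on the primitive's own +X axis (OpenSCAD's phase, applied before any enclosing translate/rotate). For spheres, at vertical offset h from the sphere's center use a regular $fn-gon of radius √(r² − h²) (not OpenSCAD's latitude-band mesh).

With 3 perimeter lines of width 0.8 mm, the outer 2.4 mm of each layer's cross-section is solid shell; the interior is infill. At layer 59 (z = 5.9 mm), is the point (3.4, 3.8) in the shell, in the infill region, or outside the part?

At z = 5.9 mm: the r=4.5 sphere contributes a regular 24-gon of circumradius √(4.5²−1.4²) = 4.277; the cone at (1.5, 2.5) does not reach this height (z outside [-2, 2]); the cube at (-3.5, 8) (footprint 30×14.5) is included at this height; After the difference (first − rest): starting from the r=4.5 sphere, the 30×14.5 cube at (-3.5, 8) misses the remaining region (no effect) — 1 connected region. Overall, the cross-section is a single solid region. The nearest boundary edge runs (2.14, 3.70)→(3.02, 3.02); distance from the point to it = 0.84 mm. The point is not inside any of the regions above, so it lies outside the cross-section (0.84 mm from the nearest boundary).

outside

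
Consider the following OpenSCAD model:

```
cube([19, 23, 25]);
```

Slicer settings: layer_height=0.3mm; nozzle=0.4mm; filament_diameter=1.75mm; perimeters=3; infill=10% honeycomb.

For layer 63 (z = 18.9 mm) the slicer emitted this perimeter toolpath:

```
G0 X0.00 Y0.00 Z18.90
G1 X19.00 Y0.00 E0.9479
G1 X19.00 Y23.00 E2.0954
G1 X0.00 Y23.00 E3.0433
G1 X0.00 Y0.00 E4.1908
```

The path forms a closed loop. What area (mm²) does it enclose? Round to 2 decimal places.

Apply the shoelace formula to the sequence of (X, Y) vertices; enclosed area = 437.00 mm².

437.00 mm²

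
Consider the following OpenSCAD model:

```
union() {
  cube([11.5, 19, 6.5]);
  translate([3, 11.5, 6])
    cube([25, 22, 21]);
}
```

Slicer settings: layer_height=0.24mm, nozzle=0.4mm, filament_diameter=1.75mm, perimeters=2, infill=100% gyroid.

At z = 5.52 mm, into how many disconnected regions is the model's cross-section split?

At z = 5.52 mm: the cube (footprint 11.5×19) is included at this height; the cube at (3, 11.5) is not intersected at this z (z outside [6, 27]); Taking the union: only the 11.5×19 cube is present, so the union is just that shape — 1 connected region. The result has 1 disconnected region.

1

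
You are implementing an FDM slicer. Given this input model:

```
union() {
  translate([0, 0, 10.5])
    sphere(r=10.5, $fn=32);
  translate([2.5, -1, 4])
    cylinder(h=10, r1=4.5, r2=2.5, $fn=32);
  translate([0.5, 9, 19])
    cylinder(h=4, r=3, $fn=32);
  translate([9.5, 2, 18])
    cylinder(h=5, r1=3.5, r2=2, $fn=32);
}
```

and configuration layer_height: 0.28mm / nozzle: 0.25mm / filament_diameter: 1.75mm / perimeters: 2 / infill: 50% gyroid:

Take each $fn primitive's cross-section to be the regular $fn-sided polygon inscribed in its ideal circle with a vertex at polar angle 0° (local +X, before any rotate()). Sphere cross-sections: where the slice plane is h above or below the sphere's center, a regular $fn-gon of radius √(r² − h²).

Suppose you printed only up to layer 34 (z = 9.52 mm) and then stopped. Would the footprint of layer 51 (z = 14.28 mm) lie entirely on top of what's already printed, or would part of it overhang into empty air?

Compare the two slices. At z = 9.52: the r=10.5 sphere slices to a regular 32-gon of circumradius 10.454 (√(r²−h²) with h=0.98 from center) (area = (32/2)·10.454²·sin(360°/32) = 341.14 mm²); the cone at (2.5, -1) contributes a regular 32-gon of circumradius 3.396 (interpolated between r1=4.5 and r2=2.5 at t=0.552) (area = (32/2)·3.396²·sin(360°/32) = 36.00 mm²); the cylinder at (0.5, 9) does not reach this height (z outside [19, 23]); the cone at (9.5, 2) is not intersected at this z (z outside [18, 23]); Taking the union: the cone at (2.5, -1) lies entirely inside the r=10.5 sphere, so the union is just the r=10.5 sphere — area = 341.14 mm². At z = 14.28: the r=10.5 sphere slices to a regular 32-gon of circumradius 9.796 (√(r²−h²) with h=3.78 from center) (area = (32/2)·9.796²·sin(360°/32) = 299.54 mm²); the cone at (2.5, -1) is not intersected at this z (z outside [4, 14]); the cylinder at (0.5, 9) is absent (z outside [19, 23]); the cone at (9.5, 2) does not reach this height (z outside [18, 23]); Taking the union: only the r=10.5 sphere is present, so the union is just that shape — area = 299.54 mm². Checking containment: the cross-section at z = 14.28 is a subset of the cross-section at z = 9.52.

entirely on top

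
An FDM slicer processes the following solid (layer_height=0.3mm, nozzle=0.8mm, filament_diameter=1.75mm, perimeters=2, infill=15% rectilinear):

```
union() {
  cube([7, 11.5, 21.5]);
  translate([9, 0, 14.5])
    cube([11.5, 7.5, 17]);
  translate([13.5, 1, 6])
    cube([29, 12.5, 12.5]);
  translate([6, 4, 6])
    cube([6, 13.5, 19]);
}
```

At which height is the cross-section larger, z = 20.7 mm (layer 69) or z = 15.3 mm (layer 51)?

layer 51 (z = 15.3 mm)

Layer 69 (z = 20.7): the cube is present — its section is the full 7×11.5 rectangle (area 80.50 mm²); the cube at (9, 0) (footprint 11.5×7.5) is included at this height (area 86.25 mm²); the cube at (13.5, 1) does not reach this height (z outside [6, 18.5]); the cube at (6, 4) is present — its section is the full 6×13.5 rectangle (area 81.00 mm²); Taking the union: the regions partially overlap — summed areas 247.75 mm² minus the doubly-counted overlap 18.00 mm² gives 229.75 mm² — area = 229.75 mm². So its area = 229.75 mm². Layer 51 (z = 15.3): the cube is present — its section is the full 7×11.5 rectangle (area 80.50 mm²); the cube at (9, 0) (footprint 11.5×7.5) is included at this height (area 86.25 mm²); the cube at (13.5, 1) (footprint 29×12.5) is included at this height (area 362.50 mm²); the 6×13.5 cube at (6, 4) contributes its full rectangle (area 81.00 mm²); Combining (union): the regions partially overlap — summed areas 610.25 mm² minus the doubly-counted overlap 63.50 mm² gives 546.75 mm² — area = 546.75 mm². So its area = 546.75 mm². Layer 51 is larger (546.75 vs 229.75 mm²).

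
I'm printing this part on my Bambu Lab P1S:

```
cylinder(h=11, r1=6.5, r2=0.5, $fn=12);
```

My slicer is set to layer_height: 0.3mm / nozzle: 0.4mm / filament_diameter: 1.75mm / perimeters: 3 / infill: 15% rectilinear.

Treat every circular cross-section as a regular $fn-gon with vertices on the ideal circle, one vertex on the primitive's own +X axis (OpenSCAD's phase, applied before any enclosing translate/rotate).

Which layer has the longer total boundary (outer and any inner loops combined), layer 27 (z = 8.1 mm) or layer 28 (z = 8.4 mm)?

layer 27 (z = 8.1 mm)

Layer 27 (z = 8.1): the cone contributes a regular 12-gon of circumradius 2.082 (interpolated between r1=6.5 and r2=0.5 at t=0.736) (perimeter = 2·12·2.082·sin(180°/12) = 12.93 mm). So its perimeter = 12.93 mm. Layer 28 (z = 8.4): the cone (r1=6.5→r2=0.5) has section circumradius 1.918 here — a regular 12-gon (perimeter = 2·12·1.918·sin(180°/12) = 11.92 mm). So its perimeter = 11.92 mm. Layer 27 is larger (12.93 vs 11.92 mm).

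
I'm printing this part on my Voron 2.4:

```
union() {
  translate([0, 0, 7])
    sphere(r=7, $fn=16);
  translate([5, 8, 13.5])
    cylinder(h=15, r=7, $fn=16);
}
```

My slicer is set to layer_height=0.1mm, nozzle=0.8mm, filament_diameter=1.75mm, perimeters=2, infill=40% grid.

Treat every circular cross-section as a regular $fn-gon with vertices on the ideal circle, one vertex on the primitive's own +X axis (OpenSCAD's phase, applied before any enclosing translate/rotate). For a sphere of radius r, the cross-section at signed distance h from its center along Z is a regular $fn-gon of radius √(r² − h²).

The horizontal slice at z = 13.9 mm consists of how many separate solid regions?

2

At z = 13.9 mm: the r=7 sphere contributes a regular 16-gon of circumradius √(7²−6.9²) = 1.179; the r=7 cylinder at (5, 8) contributes a regular 16-gon of circumradius 7; Merging all regions: the 2 present regions are separate (no shared area or edge), so areas and boundary lengths simply add and each stays a separate island — 2 connected regions. The result has 2 disconnected regions.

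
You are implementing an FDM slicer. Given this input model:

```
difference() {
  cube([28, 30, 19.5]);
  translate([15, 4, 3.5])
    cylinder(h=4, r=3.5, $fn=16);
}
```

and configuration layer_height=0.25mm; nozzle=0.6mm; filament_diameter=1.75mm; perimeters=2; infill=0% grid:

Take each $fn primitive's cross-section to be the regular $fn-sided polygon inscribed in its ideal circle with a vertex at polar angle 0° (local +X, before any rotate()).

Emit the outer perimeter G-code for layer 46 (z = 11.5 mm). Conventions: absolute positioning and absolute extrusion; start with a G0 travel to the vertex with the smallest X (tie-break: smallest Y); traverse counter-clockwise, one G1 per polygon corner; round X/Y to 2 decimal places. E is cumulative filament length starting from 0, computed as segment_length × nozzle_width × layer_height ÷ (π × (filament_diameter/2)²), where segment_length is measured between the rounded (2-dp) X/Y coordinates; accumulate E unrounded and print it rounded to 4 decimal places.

G0 X0.00 Y0.00 Z11.50
G1 X28.00 Y0.00 E1.7462
G1 X28.00 Y30.00 E3.6170
G1 X0.00 Y30.00 E5.3632
G1 X0.00 Y0.00 E7.2341

At z = 11.5 mm: the cube (footprint 28×30) is included at this height; the cylinder at (15, 4) does not reach this height (z outside [3.5, 7.5]); After the difference (first − rest): none of the subtracted shapes is present at this height, so the 28×30 cube is unchanged — 1 connected region. The outline is a single polygon with 4 vertices. Extrusion per mm of travel: 0.6 × 0.25 / (π × 0.875²) = 0.062363. Accumulating E over each segment gives final E = 7.2341.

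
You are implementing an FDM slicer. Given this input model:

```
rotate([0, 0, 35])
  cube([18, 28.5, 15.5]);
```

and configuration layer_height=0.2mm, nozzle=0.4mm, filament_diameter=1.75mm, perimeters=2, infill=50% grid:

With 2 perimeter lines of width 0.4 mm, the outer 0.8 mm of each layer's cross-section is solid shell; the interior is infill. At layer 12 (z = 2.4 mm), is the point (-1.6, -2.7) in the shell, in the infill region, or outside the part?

outside

At z = 2.4 mm: the cube (footprint 18×28.5) is included at this height; (rotated 35° about Z; rotation is an isometry so areas/perimeters/island counts are preserved). Overall, the cross-section is a single solid region. Undo the 35° rotation: the query point maps to (-2.859, -1.294) in the un-rotated model frame. The nearest boundary edge runs (0.00, 0.00)→(18.00, 0.00); distance from the point to it = 3.14 mm. The point is not inside any of the regions above, so it lies outside the cross-section (3.14 mm from the nearest boundary).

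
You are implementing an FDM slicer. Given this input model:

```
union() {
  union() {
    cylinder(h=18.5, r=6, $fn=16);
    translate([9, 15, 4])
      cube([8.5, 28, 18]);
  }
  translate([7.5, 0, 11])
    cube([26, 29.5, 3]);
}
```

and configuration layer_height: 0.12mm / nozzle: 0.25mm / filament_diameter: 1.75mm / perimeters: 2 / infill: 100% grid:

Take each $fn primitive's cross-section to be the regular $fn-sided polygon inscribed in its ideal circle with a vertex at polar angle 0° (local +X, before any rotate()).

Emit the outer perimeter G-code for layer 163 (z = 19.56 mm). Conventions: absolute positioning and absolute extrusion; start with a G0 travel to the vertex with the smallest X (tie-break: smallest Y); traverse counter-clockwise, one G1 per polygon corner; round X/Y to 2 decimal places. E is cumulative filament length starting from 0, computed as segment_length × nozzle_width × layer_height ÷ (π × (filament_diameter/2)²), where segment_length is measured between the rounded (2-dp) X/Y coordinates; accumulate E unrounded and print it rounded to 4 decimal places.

G0 X9.00 Y15.00 Z19.56
G1 X17.50 Y15.00 E0.1060
G1 X17.50 Y43.00 E0.4552
G1 X9.00 Y43.00 E0.5613
G1 X9.00 Y15.00 E0.9105

At z = 19.56 mm: the cylinder is not intersected at this z (z outside [0, 18.5]); the cube at (9, 15) (footprint 8.5×28) is included at this height; Taking the union: only the 8.5×28 cube at (9, 15) is present, so the union is just that shape — 1 connected region; the cube at (7.5, 0) does not reach this height (z outside [11, 14]); Taking the union: only the result so far is present, so the union is just that shape — 1 connected region. The outline is a single polygon with 4 vertices. Extrusion per mm of travel: 0.25 × 0.12 / (π × 0.875²) = 0.012473. Accumulating E over each segment gives final E = 0.9105.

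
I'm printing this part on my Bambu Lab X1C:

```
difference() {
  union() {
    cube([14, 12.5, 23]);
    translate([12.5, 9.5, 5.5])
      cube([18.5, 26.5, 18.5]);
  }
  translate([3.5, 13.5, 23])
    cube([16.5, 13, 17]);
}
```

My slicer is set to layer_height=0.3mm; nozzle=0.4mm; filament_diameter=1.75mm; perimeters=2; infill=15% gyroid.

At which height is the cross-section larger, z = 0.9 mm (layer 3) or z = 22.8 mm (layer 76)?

Layer 3 (z = 0.9): the cube (footprint 14×12.5) is included at this height (area 175.00 mm²); the cube at (12.5, 9.5) does not reach this height (z outside [5.5, 24]); Combining (union): only the 14×12.5 cube is present, so the union is just that shape — area = 175.00 mm²; the cube at (3.5, 13.5) does not reach this height (z outside [23, 40]); Taking the first minus the rest: none of the subtracted shapes is present at this height, so that combined region is unchanged — area = 175.00 mm². So its area = 175.00 mm². Layer 76 (z = 22.8): the cube (footprint 14×12.5) is included at this height (area 175.00 mm²); the cube at (12.5, 9.5) (footprint 18.5×26.5) is included at this height (area 490.25 mm²); Combining (union): the regions partially overlap — summed areas 665.25 mm² minus the doubly-counted overlap 4.50 mm² gives 660.75 mm² — area = 660.75 mm²; the cube at (3.5, 13.5) is absent (z outside [23, 40]); After the difference (first − rest): none of the subtracted shapes is present at this height, so the result so far is unchanged — area = 660.75 mm². So its area = 660.75 mm². Layer 76 is larger (660.75 vs 175.00 mm²).

layer 76 (z = 22.8 mm)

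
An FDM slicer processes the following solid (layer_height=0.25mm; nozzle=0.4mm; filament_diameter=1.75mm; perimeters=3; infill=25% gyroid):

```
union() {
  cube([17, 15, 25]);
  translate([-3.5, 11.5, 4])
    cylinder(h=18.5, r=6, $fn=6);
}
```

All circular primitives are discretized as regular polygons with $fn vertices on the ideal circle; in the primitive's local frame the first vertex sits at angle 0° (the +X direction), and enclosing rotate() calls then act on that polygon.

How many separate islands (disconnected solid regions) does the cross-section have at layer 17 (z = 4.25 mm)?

At z = 4.25 mm: the 17×15 cube contributes its full rectangle; the cylinder at (-3.5, 11.5): section is a regular 6-gon, circumradius r=6; Combining (union): the regions partially overlap (shared area 10.63 mm²), so overlapping operands fuse into one piece — 1 connected region. Overall, the cross-section is a single solid region. Island count = 1.

1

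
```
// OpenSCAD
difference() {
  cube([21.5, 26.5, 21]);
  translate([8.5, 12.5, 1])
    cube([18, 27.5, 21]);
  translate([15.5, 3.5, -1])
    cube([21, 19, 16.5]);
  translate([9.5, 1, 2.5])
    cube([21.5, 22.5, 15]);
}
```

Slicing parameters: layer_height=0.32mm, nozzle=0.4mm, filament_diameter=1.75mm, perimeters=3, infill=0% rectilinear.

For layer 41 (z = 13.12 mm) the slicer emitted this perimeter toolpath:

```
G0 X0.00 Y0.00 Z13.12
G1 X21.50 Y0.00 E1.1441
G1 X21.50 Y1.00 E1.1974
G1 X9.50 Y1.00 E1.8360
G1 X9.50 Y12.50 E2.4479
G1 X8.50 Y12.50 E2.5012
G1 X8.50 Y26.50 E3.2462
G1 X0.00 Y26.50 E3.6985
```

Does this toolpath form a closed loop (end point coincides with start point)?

Start point (G0): (0.00, 0.00). End point (last G1): the path does not return to the start — open.

no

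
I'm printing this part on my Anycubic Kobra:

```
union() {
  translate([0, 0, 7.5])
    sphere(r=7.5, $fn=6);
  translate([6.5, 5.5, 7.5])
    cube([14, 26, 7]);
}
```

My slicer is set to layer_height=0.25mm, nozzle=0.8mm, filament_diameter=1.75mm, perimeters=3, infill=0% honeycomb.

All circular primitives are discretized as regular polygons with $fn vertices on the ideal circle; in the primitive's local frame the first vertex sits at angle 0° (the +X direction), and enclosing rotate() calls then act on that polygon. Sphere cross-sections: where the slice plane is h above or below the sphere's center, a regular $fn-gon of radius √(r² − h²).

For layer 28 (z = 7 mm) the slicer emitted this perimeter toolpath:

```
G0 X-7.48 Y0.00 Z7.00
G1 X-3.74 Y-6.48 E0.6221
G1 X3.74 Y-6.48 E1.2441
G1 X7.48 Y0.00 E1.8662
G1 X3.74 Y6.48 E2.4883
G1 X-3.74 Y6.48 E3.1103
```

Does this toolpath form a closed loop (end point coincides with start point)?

no

Start point (G0): (-7.48, 0.00). End point (last G1): the path does not return to the start — open.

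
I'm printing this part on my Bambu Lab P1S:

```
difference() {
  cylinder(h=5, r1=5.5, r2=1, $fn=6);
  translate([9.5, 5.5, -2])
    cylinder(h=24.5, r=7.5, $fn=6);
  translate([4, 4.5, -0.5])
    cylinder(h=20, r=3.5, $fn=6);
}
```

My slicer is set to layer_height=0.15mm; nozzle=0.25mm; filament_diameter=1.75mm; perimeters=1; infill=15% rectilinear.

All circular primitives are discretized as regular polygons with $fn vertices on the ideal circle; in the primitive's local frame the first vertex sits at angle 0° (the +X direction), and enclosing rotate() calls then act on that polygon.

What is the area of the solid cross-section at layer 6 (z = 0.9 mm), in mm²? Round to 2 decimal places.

At z = 0.9 mm: the cone contributes a regular 6-gon of circumradius 4.690 (interpolated between r1=5.5 and r2=1 at t=0.180) (area = (6/2)·4.690²·sin(360°/6) = 57.15 mm²); the r=7.5 cylinder at (9.5, 5.5) gives a regular 6-gon of circumradius 7.5 (constant along its height) (area = (6/2)·7.500²·sin(360°/6) = 146.14 mm²); the r=3.5 cylinder at (4, 4.5) contributes a regular 6-gon of circumradius 3.5 (area = (6/2)·3.500²·sin(360°/6) = 31.83 mm²); Taking the first minus the rest: starting from the cone (57.15 mm²), the r=7.5 cylinder at (9.5, 5.5) misses the remaining region (no effect); the r=3.5 cylinder at (4, 4.5) partially overlaps it — only the 4.13 mm² overlap (of its 31.83 mm²) is removed, clipping the outline — area = 53.02 mm². Overall, the cross-section is a single solid region. Net area = 53.02 mm².

53.02 mm²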